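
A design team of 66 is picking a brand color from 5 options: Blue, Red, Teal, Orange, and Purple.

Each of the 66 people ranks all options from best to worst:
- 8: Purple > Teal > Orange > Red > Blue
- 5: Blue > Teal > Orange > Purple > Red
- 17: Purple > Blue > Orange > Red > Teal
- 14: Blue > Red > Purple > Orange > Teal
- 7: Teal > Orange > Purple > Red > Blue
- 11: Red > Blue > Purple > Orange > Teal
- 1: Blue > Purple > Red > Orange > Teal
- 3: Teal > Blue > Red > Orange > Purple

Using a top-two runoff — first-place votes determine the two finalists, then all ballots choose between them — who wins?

Round 1 first-place votes: Blue 20, Red 11, Teal 10, Orange 0, Purple 25. Purple and Blue advance.
Runoff: Purple is ranked above Blue on 32 ballots, Blue above Purple on 34.

Blue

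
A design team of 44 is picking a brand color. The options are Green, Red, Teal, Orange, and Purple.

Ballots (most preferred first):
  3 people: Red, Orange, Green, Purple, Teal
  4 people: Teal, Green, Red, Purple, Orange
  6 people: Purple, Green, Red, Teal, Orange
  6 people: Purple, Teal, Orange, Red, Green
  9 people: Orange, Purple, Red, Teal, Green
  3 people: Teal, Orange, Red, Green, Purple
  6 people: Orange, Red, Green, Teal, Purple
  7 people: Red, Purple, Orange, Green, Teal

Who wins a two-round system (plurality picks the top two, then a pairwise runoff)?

Purple

Round 1 first-place votes: Green 0, Red 10, Teal 7, Orange 15, Purple 12. Orange and Purple advance.
Runoff: Orange is ranked above Purple on 21 ballots, Purple above Orange on 23.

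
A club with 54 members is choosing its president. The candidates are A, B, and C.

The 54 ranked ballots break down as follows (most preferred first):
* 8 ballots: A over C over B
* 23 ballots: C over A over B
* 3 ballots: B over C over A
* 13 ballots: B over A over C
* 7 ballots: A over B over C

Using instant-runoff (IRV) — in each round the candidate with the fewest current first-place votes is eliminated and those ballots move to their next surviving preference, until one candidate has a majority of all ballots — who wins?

C

Round 1: A 15, B 16, C 23. A eliminated.
Round 2: B 23, C 31. C has a majority (≥28).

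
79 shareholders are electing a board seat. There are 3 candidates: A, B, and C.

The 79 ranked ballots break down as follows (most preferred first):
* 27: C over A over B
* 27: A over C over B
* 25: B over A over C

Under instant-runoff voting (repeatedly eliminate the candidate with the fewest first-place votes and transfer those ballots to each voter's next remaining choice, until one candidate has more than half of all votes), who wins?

Round 1: A 27, B 25, C 27. B eliminated.
Round 2: A 52, C 27. A has a majority (≥40).

A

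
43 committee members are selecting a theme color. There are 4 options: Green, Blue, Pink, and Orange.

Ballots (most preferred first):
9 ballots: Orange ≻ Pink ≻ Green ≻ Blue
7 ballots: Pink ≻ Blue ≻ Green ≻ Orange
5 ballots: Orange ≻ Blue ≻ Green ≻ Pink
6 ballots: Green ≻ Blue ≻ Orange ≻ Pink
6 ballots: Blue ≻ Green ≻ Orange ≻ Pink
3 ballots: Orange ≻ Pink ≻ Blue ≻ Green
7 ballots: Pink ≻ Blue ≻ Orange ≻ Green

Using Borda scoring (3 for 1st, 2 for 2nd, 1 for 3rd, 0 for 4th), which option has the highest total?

Blue

Green: 9×1 + 7×1 + 5×1 + 6×3 + 6×2 + 3×0 + 7×0 = 51
Blue: 9×0 + 7×2 + 5×2 + 6×2 + 6×3 + 3×1 + 7×2 = 71
Pink: 9×2 + 7×3 + 5×0 + 6×0 + 6×0 + 3×2 + 7×3 = 66
Orange: 9×3 + 7×0 + 5×3 + 6×1 + 6×1 + 3×3 + 7×1 = 70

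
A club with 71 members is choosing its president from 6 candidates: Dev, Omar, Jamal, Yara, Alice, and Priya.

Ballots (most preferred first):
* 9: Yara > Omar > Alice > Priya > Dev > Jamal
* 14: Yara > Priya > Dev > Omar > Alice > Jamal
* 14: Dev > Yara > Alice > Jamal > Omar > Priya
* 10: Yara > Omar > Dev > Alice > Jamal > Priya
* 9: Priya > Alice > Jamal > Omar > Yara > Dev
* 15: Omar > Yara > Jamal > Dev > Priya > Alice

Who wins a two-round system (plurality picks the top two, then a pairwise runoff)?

Yara

Round 1 first-place votes: Dev 14, Omar 15, Jamal 0, Yara 33, Alice 0, Priya 9. Yara and Omar advance.
Runoff: Yara is ranked above Omar on 47 ballots, Omar above Yara on 24.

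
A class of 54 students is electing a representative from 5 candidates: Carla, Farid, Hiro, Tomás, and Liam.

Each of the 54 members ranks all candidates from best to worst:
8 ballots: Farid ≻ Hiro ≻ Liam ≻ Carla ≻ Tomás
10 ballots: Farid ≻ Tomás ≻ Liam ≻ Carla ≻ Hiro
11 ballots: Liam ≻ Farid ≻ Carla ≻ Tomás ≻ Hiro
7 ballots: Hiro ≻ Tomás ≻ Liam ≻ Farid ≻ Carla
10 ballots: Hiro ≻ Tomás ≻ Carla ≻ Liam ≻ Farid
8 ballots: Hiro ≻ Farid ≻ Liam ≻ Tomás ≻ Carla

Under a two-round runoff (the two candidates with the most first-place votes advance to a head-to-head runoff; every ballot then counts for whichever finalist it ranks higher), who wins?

Round 1 first-place votes: Carla 0, Farid 18, Hiro 25, Tomás 0, Liam 11. Hiro and Farid advance.
Runoff: Hiro is ranked above Farid on 25 ballots, Farid above Hiro on 29.

Farid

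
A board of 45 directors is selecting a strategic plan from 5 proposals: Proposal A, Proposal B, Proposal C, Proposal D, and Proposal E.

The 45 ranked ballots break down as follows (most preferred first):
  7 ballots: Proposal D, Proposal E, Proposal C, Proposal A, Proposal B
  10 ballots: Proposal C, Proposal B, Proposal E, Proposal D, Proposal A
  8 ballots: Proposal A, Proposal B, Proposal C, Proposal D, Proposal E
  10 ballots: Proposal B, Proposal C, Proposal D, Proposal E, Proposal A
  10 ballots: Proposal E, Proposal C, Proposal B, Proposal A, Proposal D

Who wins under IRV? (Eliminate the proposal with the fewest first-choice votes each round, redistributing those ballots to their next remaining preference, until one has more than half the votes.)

Proposal B

Round 1: Proposal A 8, Proposal B 10, Proposal C 10, Proposal D 7, Proposal E 10. Proposal D eliminated.
Round 2: Proposal A 8, Proposal B 10, Proposal C 10, Proposal E 17. Proposal A eliminated.
Round 3: Proposal B 18, Proposal C 10, Proposal E 17. Proposal C eliminated.
Round 4: Proposal B 28, Proposal E 17. Proposal B has a majority (≥23).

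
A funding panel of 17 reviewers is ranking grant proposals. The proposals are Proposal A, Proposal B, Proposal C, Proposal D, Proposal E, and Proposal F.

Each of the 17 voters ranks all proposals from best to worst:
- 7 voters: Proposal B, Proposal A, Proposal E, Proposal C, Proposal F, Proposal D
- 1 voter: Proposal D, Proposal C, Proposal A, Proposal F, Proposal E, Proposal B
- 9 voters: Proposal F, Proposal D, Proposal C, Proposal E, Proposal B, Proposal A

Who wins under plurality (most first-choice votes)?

Proposal F

First-place votes: Proposal A 0, Proposal B 7, Proposal C 0, Proposal D 1, Proposal E 0, Proposal F 9.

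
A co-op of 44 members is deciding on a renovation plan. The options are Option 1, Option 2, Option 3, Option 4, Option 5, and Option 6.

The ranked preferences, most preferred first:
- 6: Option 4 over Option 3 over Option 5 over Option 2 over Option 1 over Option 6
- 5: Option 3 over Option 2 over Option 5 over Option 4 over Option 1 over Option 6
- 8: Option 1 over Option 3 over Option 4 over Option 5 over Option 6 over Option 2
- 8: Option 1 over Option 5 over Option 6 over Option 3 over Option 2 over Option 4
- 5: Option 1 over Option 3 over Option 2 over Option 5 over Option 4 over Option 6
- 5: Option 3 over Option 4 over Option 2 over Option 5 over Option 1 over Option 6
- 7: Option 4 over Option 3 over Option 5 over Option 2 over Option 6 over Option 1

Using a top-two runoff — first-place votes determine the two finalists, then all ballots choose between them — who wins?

Round 1 first-place votes: Option 1 21, Option 2 0, Option 3 10, Option 4 13, Option 5 0, Option 6 0. Option 1 and Option 4 advance.
Runoff: Option 1 is ranked above Option 4 on 21 ballots, Option 4 above Option 1 on 23.

Option 4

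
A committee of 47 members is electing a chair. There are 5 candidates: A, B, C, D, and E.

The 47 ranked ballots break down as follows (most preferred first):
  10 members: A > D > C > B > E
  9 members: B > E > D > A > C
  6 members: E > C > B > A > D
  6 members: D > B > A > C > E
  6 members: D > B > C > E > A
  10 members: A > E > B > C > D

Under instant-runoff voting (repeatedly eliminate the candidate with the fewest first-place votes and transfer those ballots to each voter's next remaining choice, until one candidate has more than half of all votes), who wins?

Round 1: A 20, B 9, C 0, D 12, E 6. C eliminated.
Round 2: A 20, B 9, D 12, E 6. E eliminated.
Round 3: A 20, B 15, D 12. D eliminated.
Round 4: A 20, B 27. B has a majority (≥24).

B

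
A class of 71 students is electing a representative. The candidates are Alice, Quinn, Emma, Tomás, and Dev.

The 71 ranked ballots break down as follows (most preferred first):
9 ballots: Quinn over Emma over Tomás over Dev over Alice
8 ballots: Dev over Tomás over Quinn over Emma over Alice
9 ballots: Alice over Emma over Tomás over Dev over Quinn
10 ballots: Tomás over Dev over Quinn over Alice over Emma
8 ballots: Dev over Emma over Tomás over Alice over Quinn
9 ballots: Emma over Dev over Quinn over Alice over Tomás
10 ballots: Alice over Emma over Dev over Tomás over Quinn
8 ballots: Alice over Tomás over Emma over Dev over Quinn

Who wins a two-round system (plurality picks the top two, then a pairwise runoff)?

Round 1 first-place votes: Alice 27, Quinn 9, Emma 9, Tomás 10, Dev 16. Alice and Dev advance.
Runoff: Alice is ranked above Dev on 27 ballots, Dev above Alice on 44.

Dev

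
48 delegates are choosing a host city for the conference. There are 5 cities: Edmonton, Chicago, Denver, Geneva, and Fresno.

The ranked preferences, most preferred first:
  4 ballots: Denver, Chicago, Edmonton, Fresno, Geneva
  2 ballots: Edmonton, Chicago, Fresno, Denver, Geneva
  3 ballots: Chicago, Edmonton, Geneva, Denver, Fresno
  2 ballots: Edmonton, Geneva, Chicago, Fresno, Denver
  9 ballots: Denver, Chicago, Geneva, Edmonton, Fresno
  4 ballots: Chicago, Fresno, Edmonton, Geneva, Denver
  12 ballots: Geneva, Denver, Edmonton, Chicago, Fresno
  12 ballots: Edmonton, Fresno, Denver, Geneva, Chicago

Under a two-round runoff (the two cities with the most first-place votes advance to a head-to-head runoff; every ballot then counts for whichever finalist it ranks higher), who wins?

Round 1 first-place votes: Edmonton 16, Chicago 7, Denver 13, Geneva 12, Fresno 0. Edmonton and Denver advance.
Runoff: Edmonton is ranked above Denver on 23 ballots, Denver above Edmonton on 25.

Denver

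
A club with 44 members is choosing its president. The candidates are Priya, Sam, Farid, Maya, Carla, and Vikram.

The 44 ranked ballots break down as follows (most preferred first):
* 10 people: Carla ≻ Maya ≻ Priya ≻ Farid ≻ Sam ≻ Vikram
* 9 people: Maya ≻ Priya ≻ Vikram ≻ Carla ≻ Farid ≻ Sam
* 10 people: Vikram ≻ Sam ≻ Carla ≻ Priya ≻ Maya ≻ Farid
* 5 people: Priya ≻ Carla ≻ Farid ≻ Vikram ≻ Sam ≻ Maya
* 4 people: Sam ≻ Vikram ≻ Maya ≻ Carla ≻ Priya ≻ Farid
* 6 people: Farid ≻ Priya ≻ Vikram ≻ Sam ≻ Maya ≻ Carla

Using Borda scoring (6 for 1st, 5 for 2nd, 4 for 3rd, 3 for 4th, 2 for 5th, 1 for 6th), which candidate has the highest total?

Priya: 10×4 + 9×5 + 10×3 + 5×6 + 4×2 + 6×5 = 183
Sam: 10×2 + 9×1 + 10×5 + 5×2 + 4×6 + 6×3 = 131
Farid: 10×3 + 9×2 + 10×1 + 5×4 + 4×1 + 6×6 = 118
Maya: 10×5 + 9×6 + 10×2 + 5×1 + 4×4 + 6×2 = 157
Carla: 10×6 + 9×3 + 10×4 + 5×5 + 4×3 + 6×1 = 170
Vikram: 10×1 + 9×4 + 10×6 + 5×3 + 4×5 + 6×4 = 165

Priya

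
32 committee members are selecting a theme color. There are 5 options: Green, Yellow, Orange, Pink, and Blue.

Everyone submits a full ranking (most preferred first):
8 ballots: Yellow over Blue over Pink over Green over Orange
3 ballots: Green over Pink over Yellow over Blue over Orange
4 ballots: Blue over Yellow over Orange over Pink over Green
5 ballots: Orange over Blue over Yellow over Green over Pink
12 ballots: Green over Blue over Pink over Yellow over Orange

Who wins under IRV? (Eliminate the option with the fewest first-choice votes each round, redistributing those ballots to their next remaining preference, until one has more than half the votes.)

Yellow

Round 1: Green 15, Yellow 8, Orange 5, Pink 0, Blue 4. Pink eliminated.
Round 2: Green 15, Yellow 8, Orange 5, Blue 4. Blue eliminated.
Round 3: Green 15, Yellow 12, Orange 5. Orange eliminated.
Round 4: Green 15, Yellow 17. Yellow has a majority (≥17).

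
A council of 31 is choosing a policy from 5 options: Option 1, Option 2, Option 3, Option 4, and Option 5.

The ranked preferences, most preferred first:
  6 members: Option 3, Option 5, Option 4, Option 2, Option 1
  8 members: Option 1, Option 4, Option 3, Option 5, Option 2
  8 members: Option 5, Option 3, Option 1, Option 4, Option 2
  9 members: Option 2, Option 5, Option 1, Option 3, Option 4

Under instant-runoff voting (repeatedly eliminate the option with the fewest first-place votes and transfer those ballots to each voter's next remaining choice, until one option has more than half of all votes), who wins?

Option 5

Round 1: Option 1 8, Option 2 9, Option 3 6, Option 4 0, Option 5 8. Option 4 eliminated.
Round 2: Option 1 8, Option 2 9, Option 3 6, Option 5 8. Option 3 eliminated.
Round 3: Option 1 8, Option 2 9, Option 5 14. Option 1 eliminated.
Round 4: Option 2 9, Option 5 22. Option 5 has a majority (≥16).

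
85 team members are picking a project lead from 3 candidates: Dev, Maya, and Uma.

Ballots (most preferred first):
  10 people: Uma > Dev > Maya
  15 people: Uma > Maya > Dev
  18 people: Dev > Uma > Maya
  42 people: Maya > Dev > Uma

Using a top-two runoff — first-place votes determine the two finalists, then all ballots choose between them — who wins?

Uma

Round 1 first-place votes: Dev 18, Maya 42, Uma 25. Maya and Uma advance.
Runoff: Maya is ranked above Uma on 42 ballots, Uma above Maya on 43.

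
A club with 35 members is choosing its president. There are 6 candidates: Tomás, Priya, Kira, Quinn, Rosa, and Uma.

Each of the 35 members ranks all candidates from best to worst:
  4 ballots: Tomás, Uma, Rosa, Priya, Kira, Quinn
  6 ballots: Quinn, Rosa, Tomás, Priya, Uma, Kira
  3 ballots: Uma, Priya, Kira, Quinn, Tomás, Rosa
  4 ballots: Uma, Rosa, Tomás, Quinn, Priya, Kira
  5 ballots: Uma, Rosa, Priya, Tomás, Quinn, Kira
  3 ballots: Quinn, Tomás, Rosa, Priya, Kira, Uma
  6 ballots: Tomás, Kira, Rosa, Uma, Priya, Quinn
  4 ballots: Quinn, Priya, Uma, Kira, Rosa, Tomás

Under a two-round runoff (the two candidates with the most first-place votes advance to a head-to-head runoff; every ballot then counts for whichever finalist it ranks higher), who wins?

Uma

Round 1 first-place votes: Tomás 10, Priya 0, Kira 0, Quinn 13, Rosa 0, Uma 12. Quinn and Uma advance.
Runoff: Quinn is ranked above Uma on 13 ballots, Uma above Quinn on 22.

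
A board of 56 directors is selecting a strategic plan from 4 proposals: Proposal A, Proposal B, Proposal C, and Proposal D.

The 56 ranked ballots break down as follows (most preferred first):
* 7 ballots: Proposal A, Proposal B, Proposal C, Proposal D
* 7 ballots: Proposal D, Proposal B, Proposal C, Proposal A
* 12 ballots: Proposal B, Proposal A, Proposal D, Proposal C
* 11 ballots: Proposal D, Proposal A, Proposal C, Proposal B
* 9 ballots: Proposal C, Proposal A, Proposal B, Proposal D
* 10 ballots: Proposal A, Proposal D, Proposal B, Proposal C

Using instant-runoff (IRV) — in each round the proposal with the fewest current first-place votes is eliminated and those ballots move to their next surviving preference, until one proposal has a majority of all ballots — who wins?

Round 1: Proposal A 17, Proposal B 12, Proposal C 9, Proposal D 18. Proposal C eliminated.
Round 2: Proposal A 26, Proposal B 12, Proposal D 18. Proposal B eliminated.
Round 3: Proposal A 38, Proposal D 18. Proposal A has a majority (≥29).

Proposal A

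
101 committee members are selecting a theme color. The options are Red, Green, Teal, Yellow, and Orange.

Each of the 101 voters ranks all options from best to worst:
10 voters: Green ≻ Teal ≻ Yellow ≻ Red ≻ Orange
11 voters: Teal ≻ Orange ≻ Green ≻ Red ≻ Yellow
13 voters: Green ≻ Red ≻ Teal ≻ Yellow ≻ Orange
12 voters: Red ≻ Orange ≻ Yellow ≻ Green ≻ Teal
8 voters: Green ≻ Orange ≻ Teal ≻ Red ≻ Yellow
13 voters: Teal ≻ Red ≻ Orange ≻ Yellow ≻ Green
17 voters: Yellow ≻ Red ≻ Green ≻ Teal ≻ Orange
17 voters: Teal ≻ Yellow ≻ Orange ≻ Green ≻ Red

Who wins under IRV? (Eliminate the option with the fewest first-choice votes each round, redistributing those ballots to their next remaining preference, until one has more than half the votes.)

Round 1: Red 12, Green 31, Teal 41, Yellow 17, Orange 0. Orange eliminated.
Round 2: Red 12, Green 31, Teal 41, Yellow 17. Red eliminated.
Round 3: Green 31, Teal 41, Yellow 29. Yellow eliminated.
Round 4: Green 60, Teal 41. Green has a majority (≥51).

Green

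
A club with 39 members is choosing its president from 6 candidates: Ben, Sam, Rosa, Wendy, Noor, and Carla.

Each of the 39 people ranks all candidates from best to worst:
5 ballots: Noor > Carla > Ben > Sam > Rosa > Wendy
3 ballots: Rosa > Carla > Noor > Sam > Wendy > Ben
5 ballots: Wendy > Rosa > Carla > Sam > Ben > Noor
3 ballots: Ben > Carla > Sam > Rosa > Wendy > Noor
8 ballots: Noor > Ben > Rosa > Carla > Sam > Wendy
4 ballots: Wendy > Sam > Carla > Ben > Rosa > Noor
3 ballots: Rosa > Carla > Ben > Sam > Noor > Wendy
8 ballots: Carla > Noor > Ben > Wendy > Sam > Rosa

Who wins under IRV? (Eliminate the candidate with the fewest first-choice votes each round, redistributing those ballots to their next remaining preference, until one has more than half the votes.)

Round 1: Ben 3, Sam 0, Rosa 6, Wendy 9, Noor 13, Carla 8. Sam eliminated.
Round 2: Ben 3, Rosa 6, Wendy 9, Noor 13, Carla 8. Ben eliminated.
Round 3: Rosa 6, Wendy 9, Noor 13, Carla 11. Rosa eliminated.
Round 4: Wendy 9, Noor 13, Carla 17. Wendy eliminated.
Round 5: Noor 13, Carla 26. Carla has a majority (≥20).

Carla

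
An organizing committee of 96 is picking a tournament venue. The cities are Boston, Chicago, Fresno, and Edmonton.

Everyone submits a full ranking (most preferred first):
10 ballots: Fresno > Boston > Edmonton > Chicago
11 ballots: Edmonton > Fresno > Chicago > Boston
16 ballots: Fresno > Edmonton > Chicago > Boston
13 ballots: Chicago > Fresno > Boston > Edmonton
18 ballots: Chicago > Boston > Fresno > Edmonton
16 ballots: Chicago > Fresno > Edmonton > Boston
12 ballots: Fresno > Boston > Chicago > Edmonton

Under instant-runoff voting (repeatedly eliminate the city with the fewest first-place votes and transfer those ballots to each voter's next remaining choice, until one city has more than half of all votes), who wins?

Fresno

Round 1: Boston 0, Chicago 47, Fresno 38, Edmonton 11. Boston eliminated.
Round 2: Chicago 47, Fresno 38, Edmonton 11. Edmonton eliminated.
Round 3: Chicago 47, Fresno 49. Fresno has a majority (≥49).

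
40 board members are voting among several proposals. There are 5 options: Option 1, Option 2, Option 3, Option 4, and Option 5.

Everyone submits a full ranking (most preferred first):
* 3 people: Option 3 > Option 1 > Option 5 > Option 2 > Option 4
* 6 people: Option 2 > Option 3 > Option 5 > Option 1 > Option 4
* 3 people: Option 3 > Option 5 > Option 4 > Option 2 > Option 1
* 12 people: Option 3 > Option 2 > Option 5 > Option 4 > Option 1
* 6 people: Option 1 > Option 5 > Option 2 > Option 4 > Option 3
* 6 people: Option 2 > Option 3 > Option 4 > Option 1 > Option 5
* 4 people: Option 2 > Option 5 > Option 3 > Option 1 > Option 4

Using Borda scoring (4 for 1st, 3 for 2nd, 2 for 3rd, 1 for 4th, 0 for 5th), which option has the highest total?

Option 1: 3×3 + 6×1 + 3×0 + 12×0 + 6×4 + 6×1 + 4×1 = 49
Option 2: 3×1 + 6×4 + 3×1 + 12×3 + 6×2 + 6×4 + 4×4 = 118
Option 3: 3×4 + 6×3 + 3×4 + 12×4 + 6×0 + 6×3 + 4×2 = 116
Option 4: 3×0 + 6×0 + 3×2 + 12×1 + 6×1 + 6×2 + 4×0 = 36
Option 5: 3×2 + 6×2 + 3×3 + 12×2 + 6×3 + 6×0 + 4×3 = 81

Option 2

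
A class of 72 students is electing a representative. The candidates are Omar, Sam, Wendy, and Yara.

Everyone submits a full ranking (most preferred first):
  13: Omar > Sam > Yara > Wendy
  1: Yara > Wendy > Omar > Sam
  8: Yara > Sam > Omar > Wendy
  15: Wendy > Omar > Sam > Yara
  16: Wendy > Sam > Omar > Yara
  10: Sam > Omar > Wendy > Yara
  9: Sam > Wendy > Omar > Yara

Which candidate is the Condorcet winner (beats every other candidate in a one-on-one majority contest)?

Sam vs Omar: 43–29
Sam vs Wendy: 40–32
Sam vs Yara: 63–9
Sam beats every other candidate.

Sam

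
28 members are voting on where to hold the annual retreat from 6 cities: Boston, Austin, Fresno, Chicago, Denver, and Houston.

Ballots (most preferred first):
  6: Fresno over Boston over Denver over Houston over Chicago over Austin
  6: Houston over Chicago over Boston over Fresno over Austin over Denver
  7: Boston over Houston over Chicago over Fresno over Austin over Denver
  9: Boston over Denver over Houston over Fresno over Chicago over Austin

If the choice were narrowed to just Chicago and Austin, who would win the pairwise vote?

Chicago

Chicago is ranked above Austin on 28 ballots; Austin above Chicago on 0.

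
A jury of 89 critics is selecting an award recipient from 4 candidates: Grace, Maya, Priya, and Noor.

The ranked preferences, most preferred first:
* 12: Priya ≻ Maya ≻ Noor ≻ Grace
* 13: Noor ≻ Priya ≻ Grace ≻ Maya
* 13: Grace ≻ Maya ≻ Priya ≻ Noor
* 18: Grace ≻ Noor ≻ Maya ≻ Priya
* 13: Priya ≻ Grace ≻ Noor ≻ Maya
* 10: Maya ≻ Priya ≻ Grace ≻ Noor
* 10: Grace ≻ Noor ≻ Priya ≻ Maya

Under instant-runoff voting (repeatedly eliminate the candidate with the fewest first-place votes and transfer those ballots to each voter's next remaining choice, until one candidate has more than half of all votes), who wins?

Round 1: Grace 41, Maya 10, Priya 25, Noor 13. Maya eliminated.
Round 2: Grace 41, Priya 35, Noor 13. Noor eliminated.
Round 3: Grace 41, Priya 48. Priya has a majority (≥45).

Priya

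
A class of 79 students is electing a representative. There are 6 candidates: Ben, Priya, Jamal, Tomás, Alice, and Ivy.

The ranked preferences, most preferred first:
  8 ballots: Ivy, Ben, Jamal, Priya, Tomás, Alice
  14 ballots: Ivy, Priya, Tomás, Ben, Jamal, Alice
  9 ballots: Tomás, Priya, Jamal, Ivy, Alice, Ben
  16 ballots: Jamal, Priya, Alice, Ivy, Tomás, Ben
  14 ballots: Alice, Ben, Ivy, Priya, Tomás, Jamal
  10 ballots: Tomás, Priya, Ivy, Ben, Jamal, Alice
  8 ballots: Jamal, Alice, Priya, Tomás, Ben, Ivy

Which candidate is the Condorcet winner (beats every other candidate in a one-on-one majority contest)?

Priya vs Ben: 57–22
Priya vs Jamal: 47–32
Priya vs Tomás: 60–19
Priya vs Alice: 57–22
Priya vs Ivy: 43–36
Priya beats every other candidate.

Priya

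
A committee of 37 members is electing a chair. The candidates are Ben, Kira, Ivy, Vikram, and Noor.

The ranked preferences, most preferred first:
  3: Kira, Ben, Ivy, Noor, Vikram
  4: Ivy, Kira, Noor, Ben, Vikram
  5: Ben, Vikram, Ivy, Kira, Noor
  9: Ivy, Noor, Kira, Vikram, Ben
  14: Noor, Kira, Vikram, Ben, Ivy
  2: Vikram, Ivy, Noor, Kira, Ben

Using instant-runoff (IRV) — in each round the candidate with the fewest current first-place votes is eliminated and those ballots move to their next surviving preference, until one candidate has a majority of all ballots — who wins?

Round 1: Ben 5, Kira 3, Ivy 13, Vikram 2, Noor 14. Vikram eliminated.
Round 2: Ben 5, Kira 3, Ivy 15, Noor 14. Kira eliminated.
Round 3: Ben 8, Ivy 15, Noor 14. Ben eliminated.
Round 4: Ivy 23, Noor 14. Ivy has a majority (≥19).

Ivy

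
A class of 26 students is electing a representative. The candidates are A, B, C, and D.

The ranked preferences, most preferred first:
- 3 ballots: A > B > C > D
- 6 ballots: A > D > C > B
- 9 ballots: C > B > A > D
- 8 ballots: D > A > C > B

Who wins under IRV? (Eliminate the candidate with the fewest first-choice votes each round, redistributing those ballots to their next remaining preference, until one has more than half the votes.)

Round 1: A 9, B 0, C 9, D 8. B eliminated.
Round 2: A 9, C 9, D 8. D eliminated.
Round 3: A 17, C 9. A has a majority (≥14).

A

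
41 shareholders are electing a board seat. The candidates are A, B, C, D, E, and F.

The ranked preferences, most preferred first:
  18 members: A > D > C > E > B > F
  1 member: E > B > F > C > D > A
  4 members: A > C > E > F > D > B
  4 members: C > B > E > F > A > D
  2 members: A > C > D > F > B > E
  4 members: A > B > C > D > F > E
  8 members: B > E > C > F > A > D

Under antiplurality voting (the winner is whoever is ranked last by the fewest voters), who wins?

C

Last-place votes: A 1, B 4, C 0, D 12, E 6, F 18.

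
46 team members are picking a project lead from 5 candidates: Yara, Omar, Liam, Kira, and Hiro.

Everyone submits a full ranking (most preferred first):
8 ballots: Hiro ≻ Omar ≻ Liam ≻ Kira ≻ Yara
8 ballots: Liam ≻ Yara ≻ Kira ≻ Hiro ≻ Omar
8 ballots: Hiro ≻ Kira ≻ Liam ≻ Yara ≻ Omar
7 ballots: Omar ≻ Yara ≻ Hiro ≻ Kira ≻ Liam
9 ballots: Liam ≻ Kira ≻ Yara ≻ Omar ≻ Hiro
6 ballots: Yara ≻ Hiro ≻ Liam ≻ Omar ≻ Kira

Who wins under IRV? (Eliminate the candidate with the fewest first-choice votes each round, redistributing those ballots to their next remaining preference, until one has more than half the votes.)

Round 1: Yara 6, Omar 7, Liam 17, Kira 0, Hiro 16. Kira eliminated.
Round 2: Yara 6, Omar 7, Liam 17, Hiro 16. Yara eliminated.
Round 3: Omar 7, Liam 17, Hiro 22. Omar eliminated.
Round 4: Liam 17, Hiro 29. Hiro has a majority (≥24).

Hiro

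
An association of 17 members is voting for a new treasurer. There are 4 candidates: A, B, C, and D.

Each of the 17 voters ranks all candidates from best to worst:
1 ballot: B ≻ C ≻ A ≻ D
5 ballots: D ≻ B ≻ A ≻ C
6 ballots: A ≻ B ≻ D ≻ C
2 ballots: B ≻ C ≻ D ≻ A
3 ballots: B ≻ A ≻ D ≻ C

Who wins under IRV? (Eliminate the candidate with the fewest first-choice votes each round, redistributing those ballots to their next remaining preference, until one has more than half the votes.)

B

Round 1: A 6, B 6, C 0, D 5. C eliminated.
Round 2: A 6, B 6, D 5. D eliminated.
Round 3: A 6, B 11. B has a majority (≥9).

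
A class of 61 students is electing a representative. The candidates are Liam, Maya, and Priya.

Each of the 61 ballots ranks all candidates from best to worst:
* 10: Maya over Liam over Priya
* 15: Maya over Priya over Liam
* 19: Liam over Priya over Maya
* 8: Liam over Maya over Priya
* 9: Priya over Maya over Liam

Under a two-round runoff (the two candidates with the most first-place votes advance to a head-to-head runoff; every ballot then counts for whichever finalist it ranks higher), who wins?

Round 1 first-place votes: Liam 27, Maya 25, Priya 9. Liam and Maya advance.
Runoff: Liam is ranked above Maya on 27 ballots, Maya above Liam on 34.

Maya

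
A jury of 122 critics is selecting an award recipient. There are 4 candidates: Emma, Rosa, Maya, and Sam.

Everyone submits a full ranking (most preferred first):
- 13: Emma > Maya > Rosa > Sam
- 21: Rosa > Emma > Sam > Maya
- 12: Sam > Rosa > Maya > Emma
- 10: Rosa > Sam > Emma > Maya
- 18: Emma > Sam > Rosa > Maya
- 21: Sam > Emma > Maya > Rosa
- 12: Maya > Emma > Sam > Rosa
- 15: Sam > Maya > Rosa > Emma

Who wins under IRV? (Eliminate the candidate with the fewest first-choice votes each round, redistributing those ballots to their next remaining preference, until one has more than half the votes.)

Round 1: Emma 31, Rosa 31, Maya 12, Sam 48. Maya eliminated.
Round 2: Emma 43, Rosa 31, Sam 48. Rosa eliminated.
Round 3: Emma 64, Sam 58. Emma has a majority (≥62).

Emma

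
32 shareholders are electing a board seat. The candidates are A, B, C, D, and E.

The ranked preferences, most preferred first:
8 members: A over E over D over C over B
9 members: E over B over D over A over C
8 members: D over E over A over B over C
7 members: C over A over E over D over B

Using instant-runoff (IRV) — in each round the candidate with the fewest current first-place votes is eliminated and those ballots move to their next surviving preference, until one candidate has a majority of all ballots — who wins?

Round 1: A 8, B 0, C 7, D 8, E 9. B eliminated.
Round 2: A 8, C 7, D 8, E 9. C eliminated.
Round 3: A 15, D 8, E 9. D eliminated.
Round 4: A 15, E 17. E has a majority (≥17).

E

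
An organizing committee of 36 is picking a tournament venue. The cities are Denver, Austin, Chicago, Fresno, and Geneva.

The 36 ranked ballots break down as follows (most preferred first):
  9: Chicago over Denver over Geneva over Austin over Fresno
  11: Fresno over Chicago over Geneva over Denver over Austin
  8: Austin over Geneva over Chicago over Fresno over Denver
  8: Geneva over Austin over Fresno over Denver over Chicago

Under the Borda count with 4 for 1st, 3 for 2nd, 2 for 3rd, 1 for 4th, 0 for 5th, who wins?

Denver: 9×3 + 11×1 + 8×0 + 8×1 = 46
Austin: 9×1 + 11×0 + 8×4 + 8×3 = 65
Chicago: 9×4 + 11×3 + 8×2 + 8×0 = 85
Fresno: 9×0 + 11×4 + 8×1 + 8×2 = 68
Geneva: 9×2 + 11×2 + 8×3 + 8×4 = 96

Geneva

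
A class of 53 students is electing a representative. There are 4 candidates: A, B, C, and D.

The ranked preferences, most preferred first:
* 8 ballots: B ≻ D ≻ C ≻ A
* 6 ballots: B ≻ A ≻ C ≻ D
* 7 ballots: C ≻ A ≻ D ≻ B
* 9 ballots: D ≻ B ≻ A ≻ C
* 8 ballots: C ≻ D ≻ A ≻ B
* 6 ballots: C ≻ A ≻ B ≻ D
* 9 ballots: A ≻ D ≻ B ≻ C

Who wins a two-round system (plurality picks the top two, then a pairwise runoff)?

B

Round 1 first-place votes: A 9, B 14, C 21, D 9. C and B advance.
Runoff: C is ranked above B on 21 ballots, B above C on 32.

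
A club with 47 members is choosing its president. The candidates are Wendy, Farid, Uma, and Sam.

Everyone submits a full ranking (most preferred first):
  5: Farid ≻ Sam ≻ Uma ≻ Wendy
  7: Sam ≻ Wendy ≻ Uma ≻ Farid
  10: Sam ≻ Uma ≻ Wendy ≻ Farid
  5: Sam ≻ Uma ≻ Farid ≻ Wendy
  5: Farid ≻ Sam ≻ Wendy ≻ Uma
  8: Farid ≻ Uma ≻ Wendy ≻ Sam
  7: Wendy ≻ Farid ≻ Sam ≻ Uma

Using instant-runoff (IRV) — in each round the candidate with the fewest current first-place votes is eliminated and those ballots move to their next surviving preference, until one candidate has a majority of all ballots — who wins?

Farid

Round 1: Wendy 7, Farid 18, Uma 0, Sam 22. Uma eliminated.
Round 2: Wendy 7, Farid 18, Sam 22. Wendy eliminated.
Round 3: Farid 25, Sam 22. Farid has a majority (≥24).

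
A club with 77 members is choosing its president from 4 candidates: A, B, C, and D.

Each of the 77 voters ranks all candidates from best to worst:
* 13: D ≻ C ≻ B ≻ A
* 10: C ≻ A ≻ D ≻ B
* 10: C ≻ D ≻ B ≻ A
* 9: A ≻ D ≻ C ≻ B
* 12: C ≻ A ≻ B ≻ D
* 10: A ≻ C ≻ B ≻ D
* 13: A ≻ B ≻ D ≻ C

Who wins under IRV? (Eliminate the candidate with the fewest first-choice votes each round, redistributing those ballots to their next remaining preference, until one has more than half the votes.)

C

Round 1: A 32, B 0, C 32, D 13. B eliminated.
Round 2: A 32, C 32, D 13. D eliminated.
Round 3: A 32, C 45. C has a majority (≥39).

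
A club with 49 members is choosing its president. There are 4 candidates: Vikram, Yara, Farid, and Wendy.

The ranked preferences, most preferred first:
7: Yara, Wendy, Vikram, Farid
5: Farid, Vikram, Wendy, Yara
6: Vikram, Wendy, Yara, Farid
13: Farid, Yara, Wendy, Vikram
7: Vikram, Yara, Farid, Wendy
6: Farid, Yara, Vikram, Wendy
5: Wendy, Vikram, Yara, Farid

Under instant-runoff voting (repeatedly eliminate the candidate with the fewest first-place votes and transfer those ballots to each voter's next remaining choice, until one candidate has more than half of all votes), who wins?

Round 1: Vikram 13, Yara 7, Farid 24, Wendy 5. Wendy eliminated.
Round 2: Vikram 18, Yara 7, Farid 24. Yara eliminated.
Round 3: Vikram 25, Farid 24. Vikram has a majority (≥25).

Vikram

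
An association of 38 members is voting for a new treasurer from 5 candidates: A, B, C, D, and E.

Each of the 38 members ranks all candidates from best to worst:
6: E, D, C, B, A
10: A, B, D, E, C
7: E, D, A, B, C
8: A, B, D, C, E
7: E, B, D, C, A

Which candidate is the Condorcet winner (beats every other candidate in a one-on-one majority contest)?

E vs A: 20–18
E vs B: 20–18
E vs C: 30–8
E vs D: 20–18
E beats every other candidate.

E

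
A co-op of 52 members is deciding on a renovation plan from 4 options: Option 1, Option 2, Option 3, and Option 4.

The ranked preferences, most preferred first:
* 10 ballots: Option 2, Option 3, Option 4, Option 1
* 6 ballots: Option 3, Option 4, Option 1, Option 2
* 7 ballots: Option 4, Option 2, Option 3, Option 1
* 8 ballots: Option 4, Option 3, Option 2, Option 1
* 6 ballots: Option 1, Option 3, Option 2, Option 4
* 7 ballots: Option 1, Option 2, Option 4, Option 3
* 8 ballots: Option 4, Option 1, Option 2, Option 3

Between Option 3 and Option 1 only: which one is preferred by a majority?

Option 3 is ranked above Option 1 on 31 ballots; Option 1 above Option 3 on 21.

Option 3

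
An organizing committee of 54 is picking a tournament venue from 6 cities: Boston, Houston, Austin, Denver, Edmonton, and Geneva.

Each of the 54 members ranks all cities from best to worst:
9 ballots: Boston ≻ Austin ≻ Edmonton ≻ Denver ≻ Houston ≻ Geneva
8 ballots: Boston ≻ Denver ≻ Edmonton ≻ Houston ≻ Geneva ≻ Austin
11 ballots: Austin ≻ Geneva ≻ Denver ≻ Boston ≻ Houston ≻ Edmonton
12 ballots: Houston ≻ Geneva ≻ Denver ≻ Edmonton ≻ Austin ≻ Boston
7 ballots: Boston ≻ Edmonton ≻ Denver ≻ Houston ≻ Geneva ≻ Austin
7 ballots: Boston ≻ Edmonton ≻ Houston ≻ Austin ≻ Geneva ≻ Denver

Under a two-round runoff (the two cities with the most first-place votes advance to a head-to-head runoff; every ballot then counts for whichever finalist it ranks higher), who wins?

Boston

Round 1 first-place votes: Boston 31, Houston 12, Austin 11, Denver 0, Edmonton 0, Geneva 0. Boston and Houston advance.
Runoff: Boston is ranked above Houston on 42 ballots, Houston above Boston on 12.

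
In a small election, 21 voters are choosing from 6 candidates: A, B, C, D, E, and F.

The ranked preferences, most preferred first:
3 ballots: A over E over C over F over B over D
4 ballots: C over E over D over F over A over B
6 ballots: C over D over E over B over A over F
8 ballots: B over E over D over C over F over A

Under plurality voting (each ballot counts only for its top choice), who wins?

First-place votes: A 3, B 8, C 10, D 0, E 0, F 0.

C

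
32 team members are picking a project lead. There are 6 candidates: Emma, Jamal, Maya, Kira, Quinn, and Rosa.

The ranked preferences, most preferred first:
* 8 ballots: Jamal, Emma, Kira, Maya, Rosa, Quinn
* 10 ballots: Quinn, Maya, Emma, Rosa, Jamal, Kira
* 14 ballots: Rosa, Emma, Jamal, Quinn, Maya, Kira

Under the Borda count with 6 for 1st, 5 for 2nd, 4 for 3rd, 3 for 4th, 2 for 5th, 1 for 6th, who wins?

Emma

Emma: 8×5 + 10×4 + 14×5 = 150
Jamal: 8×6 + 10×2 + 14×4 = 124
Maya: 8×3 + 10×5 + 14×2 = 102
Kira: 8×4 + 10×1 + 14×1 = 56
Quinn: 8×1 + 10×6 + 14×3 = 110
Rosa: 8×2 + 10×3 + 14×6 = 130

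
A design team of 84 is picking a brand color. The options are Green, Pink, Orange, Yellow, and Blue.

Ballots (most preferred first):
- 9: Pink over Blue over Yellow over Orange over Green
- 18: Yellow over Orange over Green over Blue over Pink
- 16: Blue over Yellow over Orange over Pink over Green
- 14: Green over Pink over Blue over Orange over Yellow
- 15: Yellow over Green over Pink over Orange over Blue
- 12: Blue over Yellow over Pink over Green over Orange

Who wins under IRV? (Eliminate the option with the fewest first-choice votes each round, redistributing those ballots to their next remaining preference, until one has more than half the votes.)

Round 1: Green 14, Pink 9, Orange 0, Yellow 33, Blue 28. Orange eliminated.
Round 2: Green 14, Pink 9, Yellow 33, Blue 28. Pink eliminated.
Round 3: Green 14, Yellow 33, Blue 37. Green eliminated.
Round 4: Yellow 33, Blue 51. Blue has a majority (≥43).

Blue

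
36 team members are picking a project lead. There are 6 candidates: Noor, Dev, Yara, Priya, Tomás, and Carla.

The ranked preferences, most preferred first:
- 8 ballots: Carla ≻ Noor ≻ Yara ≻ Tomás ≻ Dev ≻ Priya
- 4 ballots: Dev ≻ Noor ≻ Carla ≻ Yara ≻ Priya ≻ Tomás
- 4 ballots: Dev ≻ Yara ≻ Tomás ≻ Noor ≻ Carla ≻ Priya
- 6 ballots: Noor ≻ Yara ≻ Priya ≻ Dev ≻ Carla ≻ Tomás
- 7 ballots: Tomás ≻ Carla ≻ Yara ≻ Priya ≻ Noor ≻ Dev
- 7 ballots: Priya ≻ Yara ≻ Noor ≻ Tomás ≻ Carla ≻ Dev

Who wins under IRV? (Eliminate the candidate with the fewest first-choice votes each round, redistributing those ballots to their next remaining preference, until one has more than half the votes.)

Round 1: Noor 6, Dev 8, Yara 0, Priya 7, Tomás 7, Carla 8. Yara eliminated.
Round 2: Noor 6, Dev 8, Priya 7, Tomás 7, Carla 8. Noor eliminated.
Round 3: Dev 8, Priya 13, Tomás 7, Carla 8. Tomás eliminated.
Round 4: Dev 8, Priya 13, Carla 15. Dev eliminated.
Round 5: Priya 13, Carla 23. Carla has a majority (≥19).

Carla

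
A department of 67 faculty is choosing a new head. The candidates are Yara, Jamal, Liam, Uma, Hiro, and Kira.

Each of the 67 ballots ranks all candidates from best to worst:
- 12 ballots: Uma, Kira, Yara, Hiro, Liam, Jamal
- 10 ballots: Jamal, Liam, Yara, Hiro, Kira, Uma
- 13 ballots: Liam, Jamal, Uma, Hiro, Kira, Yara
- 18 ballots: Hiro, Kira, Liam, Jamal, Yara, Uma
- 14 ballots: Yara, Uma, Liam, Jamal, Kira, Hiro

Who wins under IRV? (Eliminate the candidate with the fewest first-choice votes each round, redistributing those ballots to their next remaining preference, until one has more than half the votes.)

Round 1: Yara 14, Jamal 10, Liam 13, Uma 12, Hiro 18, Kira 0. Kira eliminated.
Round 2: Yara 14, Jamal 10, Liam 13, Uma 12, Hiro 18. Jamal eliminated.
Round 3: Yara 14, Liam 23, Uma 12, Hiro 18. Uma eliminated.
Round 4: Yara 26, Liam 23, Hiro 18. Hiro eliminated.
Round 5: Yara 26, Liam 41. Liam has a majority (≥34).

Liam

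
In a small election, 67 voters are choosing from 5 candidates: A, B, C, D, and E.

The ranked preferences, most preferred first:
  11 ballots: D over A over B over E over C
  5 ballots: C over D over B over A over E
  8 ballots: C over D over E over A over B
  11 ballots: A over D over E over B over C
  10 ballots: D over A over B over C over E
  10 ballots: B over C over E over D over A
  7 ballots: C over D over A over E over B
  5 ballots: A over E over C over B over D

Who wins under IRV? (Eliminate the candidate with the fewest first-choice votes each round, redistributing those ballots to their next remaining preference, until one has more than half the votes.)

C

Round 1: A 16, B 10, C 20, D 21, E 0. E eliminated.
Round 2: A 16, B 10, C 20, D 21. B eliminated.
Round 3: A 16, C 30, D 21. A eliminated.
Round 4: C 35, D 32. C has a majority (≥34).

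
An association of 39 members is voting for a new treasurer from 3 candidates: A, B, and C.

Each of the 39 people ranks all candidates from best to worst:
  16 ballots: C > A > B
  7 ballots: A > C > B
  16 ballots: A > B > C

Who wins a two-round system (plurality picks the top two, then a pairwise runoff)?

A

Round 1 first-place votes: A 23, B 0, C 16. A and C advance.
Runoff: A is ranked above C on 23 ballots, C above A on 16.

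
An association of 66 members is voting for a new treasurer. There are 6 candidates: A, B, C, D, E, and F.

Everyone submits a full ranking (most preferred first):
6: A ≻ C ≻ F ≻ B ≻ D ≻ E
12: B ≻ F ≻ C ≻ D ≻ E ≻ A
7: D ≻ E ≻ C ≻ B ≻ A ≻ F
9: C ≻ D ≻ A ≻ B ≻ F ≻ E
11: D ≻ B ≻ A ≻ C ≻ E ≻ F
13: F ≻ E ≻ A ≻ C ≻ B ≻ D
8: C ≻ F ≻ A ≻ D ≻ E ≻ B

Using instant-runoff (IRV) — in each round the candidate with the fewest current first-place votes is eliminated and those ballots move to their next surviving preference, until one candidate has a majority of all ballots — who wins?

Round 1: A 6, B 12, C 17, D 18, E 0, F 13. E eliminated.
Round 2: A 6, B 12, C 17, D 18, F 13. A eliminated.
Round 3: B 12, C 23, D 18, F 13. B eliminated.
Round 4: C 23, D 18, F 25. D eliminated.
Round 5: C 41, F 25. C has a majority (≥34).

C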